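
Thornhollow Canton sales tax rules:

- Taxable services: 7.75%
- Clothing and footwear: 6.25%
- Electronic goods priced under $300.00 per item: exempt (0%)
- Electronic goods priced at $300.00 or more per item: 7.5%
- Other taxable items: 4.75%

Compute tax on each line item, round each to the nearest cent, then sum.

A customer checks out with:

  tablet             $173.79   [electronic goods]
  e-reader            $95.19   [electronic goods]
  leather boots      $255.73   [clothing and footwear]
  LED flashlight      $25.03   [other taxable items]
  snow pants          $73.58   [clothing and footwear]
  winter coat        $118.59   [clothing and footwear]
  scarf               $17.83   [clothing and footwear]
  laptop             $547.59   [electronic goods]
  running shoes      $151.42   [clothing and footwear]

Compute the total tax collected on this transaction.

Tablet $173.79: electronic goods, under $300.00 → 0% → $0.00
E-reader $95.19: electronic goods, under $300.00 → 0% → $0.00
Leather boots $255.73: clothing and footwear → 6.25% → $15.98
LED flashlight $25.03: other taxable items → 4.75% → $1.19
Snow pants $73.58: clothing and footwear → 6.25% → $4.60
Winter coat $118.59: clothing and footwear → 6.25% → $7.41
Scarf $17.83: clothing and footwear → 6.25% → $1.11
Laptop $547.59: electronic goods, $300.00 or more → 7.5% → $41.07
Running shoes $151.42: clothing and footwear → 6.25% → $9.46
Total tax = $15.98 + $1.19 + $4.60 + $7.41 + $1.11 + $41.07 + $9.46 = $80.82

$80.82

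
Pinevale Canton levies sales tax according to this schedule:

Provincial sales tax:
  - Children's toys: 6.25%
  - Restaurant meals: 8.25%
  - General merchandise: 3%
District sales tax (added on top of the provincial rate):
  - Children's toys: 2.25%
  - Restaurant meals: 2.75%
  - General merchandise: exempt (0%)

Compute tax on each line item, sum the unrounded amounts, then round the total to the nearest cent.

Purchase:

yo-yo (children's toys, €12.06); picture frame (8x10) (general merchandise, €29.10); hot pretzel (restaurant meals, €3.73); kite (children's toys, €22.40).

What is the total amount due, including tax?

Yo-yo €12.06: children's toys → 6.25% + 2.25% district = 8.5% → €1.0251
Picture frame (8x10) €29.10: general merchandise → 3% + 0% district = 3% → €0.873
Hot pretzel €3.73: restaurant meals → 8.25% + 2.75% district = 11% → €0.4103
Kite €22.40: children's toys → 6.25% + 2.25% district = 8.5% → €1.904
Subtotal = €67.29; unrounded tax = €4.2124 → €4.21; total due = €71.50

€71.50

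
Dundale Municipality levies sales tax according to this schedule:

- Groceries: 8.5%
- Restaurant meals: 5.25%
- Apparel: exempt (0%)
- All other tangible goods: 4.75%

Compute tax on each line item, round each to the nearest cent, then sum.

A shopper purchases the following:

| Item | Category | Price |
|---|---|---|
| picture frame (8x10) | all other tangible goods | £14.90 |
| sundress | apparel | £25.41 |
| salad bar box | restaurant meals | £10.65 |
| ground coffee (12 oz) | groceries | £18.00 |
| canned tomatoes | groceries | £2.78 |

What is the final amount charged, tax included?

£74.78

Picture frame (8x10) £14.90: all other tangible goods → 4.75% → £0.71
Sundress £25.41: apparel → 0% → £0.00
Salad bar box £10.65: restaurant meals → 5.25% → £0.56
Ground coffee (12 oz) £18.00: groceries → 8.5% → £1.53
Canned tomatoes £2.78: groceries → 8.5% → £0.24
Subtotal = £71.74; tax = £3.04; total due = £74.78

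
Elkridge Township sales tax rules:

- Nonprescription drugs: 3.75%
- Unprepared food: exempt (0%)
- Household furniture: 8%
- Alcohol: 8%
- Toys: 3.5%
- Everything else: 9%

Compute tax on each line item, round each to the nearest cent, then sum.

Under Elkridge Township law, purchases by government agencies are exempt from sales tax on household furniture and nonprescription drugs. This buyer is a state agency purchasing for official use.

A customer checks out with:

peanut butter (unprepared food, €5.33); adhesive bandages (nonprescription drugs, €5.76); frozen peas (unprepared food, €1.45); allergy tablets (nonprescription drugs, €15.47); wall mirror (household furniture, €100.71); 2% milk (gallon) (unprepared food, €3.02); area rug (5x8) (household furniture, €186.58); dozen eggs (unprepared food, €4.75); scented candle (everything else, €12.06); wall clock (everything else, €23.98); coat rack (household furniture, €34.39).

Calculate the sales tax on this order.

€3.25

Peanut butter €5.33: unprepared food → 0% → €0.00
Adhesive bandages €5.76: nonprescription drugs, buyer-exempt → 0% → €0.00
Frozen peas €1.45: unprepared food → 0% → €0.00
Allergy tablets €15.47: nonprescription drugs, buyer-exempt → 0% → €0.00
Wall mirror €100.71: household furniture, buyer-exempt → 0% → €0.00
2% milk (gallon) €3.02: unprepared food → 0% → €0.00
Area rug (5x8) €186.58: household furniture, buyer-exempt → 0% → €0.00
Dozen eggs €4.75: unprepared food → 0% → €0.00
Scented candle €12.06: everything else → 9% → €1.09
Wall clock €23.98: everything else → 9% → €2.16
Coat rack €34.39: household furniture, buyer-exempt → 0% → €0.00
Total tax = €1.09 + €2.16 = €3.25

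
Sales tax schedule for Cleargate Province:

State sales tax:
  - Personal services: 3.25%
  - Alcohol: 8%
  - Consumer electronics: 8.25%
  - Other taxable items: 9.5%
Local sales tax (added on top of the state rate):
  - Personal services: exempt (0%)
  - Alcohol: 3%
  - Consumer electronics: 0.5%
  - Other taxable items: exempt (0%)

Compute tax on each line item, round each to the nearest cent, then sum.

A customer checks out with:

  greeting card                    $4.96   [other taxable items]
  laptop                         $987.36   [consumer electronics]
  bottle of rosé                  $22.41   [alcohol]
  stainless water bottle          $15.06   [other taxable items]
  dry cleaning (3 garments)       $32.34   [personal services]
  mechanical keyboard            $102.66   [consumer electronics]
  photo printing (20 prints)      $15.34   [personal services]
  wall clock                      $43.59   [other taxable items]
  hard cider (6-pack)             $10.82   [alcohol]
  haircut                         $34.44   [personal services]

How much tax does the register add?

Greeting card $4.96: other taxable items → 9.5% + 0% local = 9.5% → $0.47
Laptop $987.36: consumer electronics → 8.25% + 0.5% local = 8.75% → $86.39
Bottle of rosé $22.41: alcohol → 8% + 3% local = 11% → $2.47
Stainless water bottle $15.06: other taxable items → 9.5% + 0% local = 9.5% → $1.43
Dry cleaning (3 garments) $32.34: personal services → 3.25% + 0% local = 3.25% → $1.05
Mechanical keyboard $102.66: consumer electronics → 8.25% + 0.5% local = 8.75% → $8.98
Photo printing (20 prints) $15.34: personal services → 3.25% + 0% local = 3.25% → $0.50
Wall clock $43.59: other taxable items → 9.5% + 0% local = 9.5% → $4.14
Hard cider (6-pack) $10.82: alcohol → 8% + 3% local = 11% → $1.19
Haircut $34.44: personal services → 3.25% + 0% local = 3.25% → $1.12
Total tax = $0.47 + $86.39 + $2.47 + $1.43 + $1.05 + $8.98 + $0.50 + $4.14 + $1.19 + $1.12 = $107.74

$107.74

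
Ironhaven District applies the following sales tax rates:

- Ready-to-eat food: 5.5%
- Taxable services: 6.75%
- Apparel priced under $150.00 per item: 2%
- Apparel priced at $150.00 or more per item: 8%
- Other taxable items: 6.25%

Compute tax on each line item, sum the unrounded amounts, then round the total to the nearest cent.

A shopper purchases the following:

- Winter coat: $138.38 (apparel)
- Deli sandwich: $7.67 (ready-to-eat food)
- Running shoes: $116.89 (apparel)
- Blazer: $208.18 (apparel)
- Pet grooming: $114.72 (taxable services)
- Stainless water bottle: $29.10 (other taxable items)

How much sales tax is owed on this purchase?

$31.74

Winter coat $138.38: apparel, under $150.00 → 2% → $2.7676
Deli sandwich $7.67: ready-to-eat food → 5.5% → $0.42185
Running shoes $116.89: apparel, under $150.00 → 2% → $2.3378
Blazer $208.18: apparel, $150.00 or more → 8% → $16.6544
Pet grooming $114.72: taxable services → 6.75% → $7.7436
Stainless water bottle $29.10: other taxable items → 6.25% → $1.81875
Unrounded tax sum = $31.744 → $31.74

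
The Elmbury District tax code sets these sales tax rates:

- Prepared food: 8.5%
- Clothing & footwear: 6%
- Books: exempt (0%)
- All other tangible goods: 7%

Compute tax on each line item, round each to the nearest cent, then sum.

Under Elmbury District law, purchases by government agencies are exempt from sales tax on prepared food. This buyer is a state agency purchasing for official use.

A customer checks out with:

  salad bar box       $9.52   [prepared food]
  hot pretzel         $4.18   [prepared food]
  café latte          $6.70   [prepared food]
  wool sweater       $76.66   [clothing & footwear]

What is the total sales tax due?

Salad bar box $9.52: prepared food, buyer-exempt → 0% → $0.00
Hot pretzel $4.18: prepared food, buyer-exempt → 0% → $0.00
Café latte $6.70: prepared food, buyer-exempt → 0% → $0.00
Wool sweater $76.66: clothing & footwear → 6% → $4.60
Total tax = $4.60

$4.60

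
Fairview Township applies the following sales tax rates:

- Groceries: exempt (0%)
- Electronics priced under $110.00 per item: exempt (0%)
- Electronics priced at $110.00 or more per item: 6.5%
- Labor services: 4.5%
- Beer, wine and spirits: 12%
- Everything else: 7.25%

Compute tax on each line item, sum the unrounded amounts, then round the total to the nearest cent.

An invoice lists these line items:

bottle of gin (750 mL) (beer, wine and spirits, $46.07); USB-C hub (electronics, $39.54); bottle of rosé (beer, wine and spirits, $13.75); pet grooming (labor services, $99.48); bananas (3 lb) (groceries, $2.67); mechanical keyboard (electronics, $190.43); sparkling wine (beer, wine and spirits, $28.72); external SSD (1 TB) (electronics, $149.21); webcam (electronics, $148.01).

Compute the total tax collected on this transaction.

Bottle of gin (750 mL) $46.07: beer, wine and spirits → 12% → $5.5284
USB-C hub $39.54: electronics, under $110.00 → 0% → $0.00
Bottle of rosé $13.75: beer, wine and spirits → 12% → $1.65
Pet grooming $99.48: labor services → 4.5% → $4.4766
Bananas (3 lb) $2.67: groceries → 0% → $0.00
Mechanical keyboard $190.43: electronics, $110.00 or more → 6.5% → $12.37795
Sparkling wine $28.72: beer, wine and spirits → 12% → $3.4464
External SSD (1 TB) $149.21: electronics, $110.00 or more → 6.5% → $9.69865
Webcam $148.01: electronics, $110.00 or more → 6.5% → $9.62065
Unrounded tax sum = $46.79865 → $46.80

$46.80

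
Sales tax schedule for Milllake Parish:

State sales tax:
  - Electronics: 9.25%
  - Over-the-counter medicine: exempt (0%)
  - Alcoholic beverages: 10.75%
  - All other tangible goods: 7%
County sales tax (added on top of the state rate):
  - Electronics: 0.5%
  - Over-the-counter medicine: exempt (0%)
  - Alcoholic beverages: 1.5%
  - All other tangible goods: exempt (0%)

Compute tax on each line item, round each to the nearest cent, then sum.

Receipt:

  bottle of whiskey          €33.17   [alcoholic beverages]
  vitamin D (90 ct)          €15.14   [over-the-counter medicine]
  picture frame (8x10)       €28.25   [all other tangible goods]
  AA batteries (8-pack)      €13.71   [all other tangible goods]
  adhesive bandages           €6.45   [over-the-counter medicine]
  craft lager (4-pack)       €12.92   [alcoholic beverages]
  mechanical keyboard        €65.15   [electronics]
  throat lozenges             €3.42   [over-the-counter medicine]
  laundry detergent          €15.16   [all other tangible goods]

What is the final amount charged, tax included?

Bottle of whiskey €33.17: alcoholic beverages → 10.75% + 1.5% county = 12.25% → €4.06
Vitamin D (90 ct) €15.14: over-the-counter medicine → 0% + 0% county = 0% → €0.00
Picture frame (8x10) €28.25: all other tangible goods → 7% + 0% county = 7% → €1.98
AA batteries (8-pack) €13.71: all other tangible goods → 7% + 0% county = 7% → €0.96
Adhesive bandages €6.45: over-the-counter medicine → 0% + 0% county = 0% → €0.00
Craft lager (4-pack) €12.92: alcoholic beverages → 10.75% + 1.5% county = 12.25% → €1.58
Mechanical keyboard €65.15: electronics → 9.25% + 0.5% county = 9.75% → €6.35
Throat lozenges €3.42: over-the-counter medicine → 0% + 0% county = 0% → €0.00
Laundry detergent €15.16: all other tangible goods → 7% + 0% county = 7% → €1.06
Subtotal = €193.37; tax = €15.99; total due = €209.36

€209.36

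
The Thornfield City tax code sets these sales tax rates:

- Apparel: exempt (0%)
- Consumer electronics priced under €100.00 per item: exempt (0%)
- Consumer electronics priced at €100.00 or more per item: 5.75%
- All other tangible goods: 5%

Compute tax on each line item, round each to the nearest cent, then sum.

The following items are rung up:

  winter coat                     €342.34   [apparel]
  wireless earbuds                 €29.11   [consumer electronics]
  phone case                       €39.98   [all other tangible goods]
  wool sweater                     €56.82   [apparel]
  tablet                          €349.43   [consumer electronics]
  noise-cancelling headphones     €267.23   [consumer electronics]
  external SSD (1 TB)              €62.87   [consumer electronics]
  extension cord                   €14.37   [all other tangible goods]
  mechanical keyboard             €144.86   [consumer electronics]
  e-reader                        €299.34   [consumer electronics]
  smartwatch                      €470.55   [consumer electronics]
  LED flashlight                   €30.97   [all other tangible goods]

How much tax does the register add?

Winter coat €342.34: apparel → 0% → €0.00
Wireless earbuds €29.11: consumer electronics, under €100.00 → 0% → €0.00
Phone case €39.98: all other tangible goods → 5% → €2.00
Wool sweater €56.82: apparel → 0% → €0.00
Tablet €349.43: consumer electronics, €100.00 or more → 5.75% → €20.09
Noise-cancelling headphones €267.23: consumer electronics, €100.00 or more → 5.75% → €15.37
External SSD (1 TB) €62.87: consumer electronics, under €100.00 → 0% → €0.00
Extension cord €14.37: all other tangible goods → 5% → €0.72
Mechanical keyboard €144.86: consumer electronics, €100.00 or more → 5.75% → €8.33
E-reader €299.34: consumer electronics, €100.00 or more → 5.75% → €17.21
Smartwatch €470.55: consumer electronics, €100.00 or more → 5.75% → €27.06
LED flashlight €30.97: all other tangible goods → 5% → €1.55
Total tax = €2.00 + €20.09 + €15.37 + €0.72 + €8.33 + €17.21 + €27.06 + €1.55 = €92.33

€92.33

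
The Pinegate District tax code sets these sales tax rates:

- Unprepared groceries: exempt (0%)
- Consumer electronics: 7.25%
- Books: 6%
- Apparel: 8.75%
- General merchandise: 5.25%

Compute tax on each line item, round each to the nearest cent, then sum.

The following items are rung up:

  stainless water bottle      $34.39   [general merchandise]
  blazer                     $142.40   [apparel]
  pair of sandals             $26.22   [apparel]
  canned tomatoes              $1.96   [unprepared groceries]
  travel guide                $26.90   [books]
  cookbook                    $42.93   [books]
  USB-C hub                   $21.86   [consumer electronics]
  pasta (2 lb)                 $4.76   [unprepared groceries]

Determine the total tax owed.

$22.33

Stainless water bottle $34.39: general merchandise → 5.25% → $1.81
Blazer $142.40: apparel → 8.75% → $12.46
Pair of sandals $26.22: apparel → 8.75% → $2.29
Canned tomatoes $1.96: unprepared groceries → 0% → $0.00
Travel guide $26.90: books → 6% → $1.61
Cookbook $42.93: books → 6% → $2.58
USB-C hub $21.86: consumer electronics → 7.25% → $1.58
Pasta (2 lb) $4.76: unprepared groceries → 0% → $0.00
Total tax = $1.81 + $12.46 + $2.29 + $1.61 + $2.58 + $1.58 = $22.33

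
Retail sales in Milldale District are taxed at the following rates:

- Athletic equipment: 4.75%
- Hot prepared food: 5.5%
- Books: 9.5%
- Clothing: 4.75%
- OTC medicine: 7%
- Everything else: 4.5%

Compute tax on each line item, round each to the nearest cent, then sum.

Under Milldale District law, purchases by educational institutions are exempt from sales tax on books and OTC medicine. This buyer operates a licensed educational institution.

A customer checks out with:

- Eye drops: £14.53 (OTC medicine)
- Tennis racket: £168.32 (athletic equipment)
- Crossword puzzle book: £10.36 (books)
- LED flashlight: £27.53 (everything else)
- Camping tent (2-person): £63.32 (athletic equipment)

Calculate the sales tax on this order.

£12.25

Eye drops £14.53: OTC medicine, buyer-exempt → 0% → £0.00
Tennis racket £168.32: athletic equipment → 4.75% → £8.00
Crossword puzzle book £10.36: books, buyer-exempt → 0% → £0.00
LED flashlight £27.53: everything else → 4.5% → £1.24
Camping tent (2-person) £63.32: athletic equipment → 4.75% → £3.01
Total tax = £8.00 + £1.24 + £3.01 = £12.25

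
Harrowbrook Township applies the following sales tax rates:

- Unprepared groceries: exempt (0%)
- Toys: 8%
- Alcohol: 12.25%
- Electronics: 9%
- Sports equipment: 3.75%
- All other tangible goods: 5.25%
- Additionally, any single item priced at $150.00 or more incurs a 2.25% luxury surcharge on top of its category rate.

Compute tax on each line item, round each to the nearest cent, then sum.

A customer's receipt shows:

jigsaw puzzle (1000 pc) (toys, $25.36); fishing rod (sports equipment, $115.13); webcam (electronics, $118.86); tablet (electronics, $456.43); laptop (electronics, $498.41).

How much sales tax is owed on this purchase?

$124.47

Jigsaw puzzle (1000 pc) $25.36: toys → 8% → $2.03
Fishing rod $115.13: sports equipment → 3.75% → $4.32
Webcam $118.86: electronics → 9% → $10.70
Tablet $456.43: electronics → 9% + 2.25% surcharge = 11.25% → $51.35
Laptop $498.41: electronics → 9% + 2.25% surcharge = 11.25% → $56.07
Total tax = $2.03 + $4.32 + $10.70 + $51.35 + $56.07 = $124.47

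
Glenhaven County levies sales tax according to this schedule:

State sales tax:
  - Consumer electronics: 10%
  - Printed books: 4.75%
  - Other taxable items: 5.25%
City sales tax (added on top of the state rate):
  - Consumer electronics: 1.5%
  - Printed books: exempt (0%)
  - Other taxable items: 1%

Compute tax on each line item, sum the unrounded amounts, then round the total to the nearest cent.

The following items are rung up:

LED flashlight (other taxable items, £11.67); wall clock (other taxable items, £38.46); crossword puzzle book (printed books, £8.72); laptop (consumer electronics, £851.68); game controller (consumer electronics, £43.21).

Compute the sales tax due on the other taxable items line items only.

LED flashlight £11.67: other taxable items → 5.25% + 1% city = 6.25% → £0.729375
Wall clock £38.46: other taxable items → 5.25% + 1% city = 6.25% → £2.40375
Tax on other taxable items: unrounded sum = £3.133125 → £3.13

£3.13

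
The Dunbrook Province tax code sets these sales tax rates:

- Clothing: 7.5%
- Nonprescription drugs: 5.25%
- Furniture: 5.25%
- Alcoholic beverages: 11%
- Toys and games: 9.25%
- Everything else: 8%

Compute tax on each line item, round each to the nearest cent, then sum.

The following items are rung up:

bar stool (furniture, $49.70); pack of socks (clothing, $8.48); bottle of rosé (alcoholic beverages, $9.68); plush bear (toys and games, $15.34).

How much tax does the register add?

Bar stool $49.70: furniture → 5.25% → $2.61
Pack of socks $8.48: clothing → 7.5% → $0.64
Bottle of rosé $9.68: alcoholic beverages → 11% → $1.06
Plush bear $15.34: toys and games → 9.25% → $1.42
Total tax = $2.61 + $0.64 + $1.06 + $1.42 = $5.73

$5.73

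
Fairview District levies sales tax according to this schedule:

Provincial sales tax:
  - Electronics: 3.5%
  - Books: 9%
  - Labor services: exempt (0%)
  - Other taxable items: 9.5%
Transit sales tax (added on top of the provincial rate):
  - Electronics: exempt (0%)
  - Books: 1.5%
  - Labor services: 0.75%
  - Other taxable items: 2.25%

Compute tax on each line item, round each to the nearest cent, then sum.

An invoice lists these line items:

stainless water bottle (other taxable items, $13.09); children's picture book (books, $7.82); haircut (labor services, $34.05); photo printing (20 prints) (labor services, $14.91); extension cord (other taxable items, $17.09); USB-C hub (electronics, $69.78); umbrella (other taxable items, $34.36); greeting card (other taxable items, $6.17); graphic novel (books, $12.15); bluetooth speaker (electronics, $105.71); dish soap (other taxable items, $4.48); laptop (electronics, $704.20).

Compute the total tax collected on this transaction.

Stainless water bottle $13.09: other taxable items → 9.5% + 2.25% transit = 11.75% → $1.54
Children's picture book $7.82: books → 9% + 1.5% transit = 10.5% → $0.82
Haircut $34.05: labor services → 0% + 0.75% transit = 0.75% → $0.26
Photo printing (20 prints) $14.91: labor services → 0% + 0.75% transit = 0.75% → $0.11
Extension cord $17.09: other taxable items → 9.5% + 2.25% transit = 11.75% → $2.01
USB-C hub $69.78: electronics → 3.5% + 0% transit = 3.5% → $2.44
Umbrella $34.36: other taxable items → 9.5% + 2.25% transit = 11.75% → $4.04
Greeting card $6.17: other taxable items → 9.5% + 2.25% transit = 11.75% → $0.72
Graphic novel $12.15: books → 9% + 1.5% transit = 10.5% → $1.28
Bluetooth speaker $105.71: electronics → 3.5% + 0% transit = 3.5% → $3.70
Dish soap $4.48: other taxable items → 9.5% + 2.25% transit = 11.75% → $0.53
Laptop $704.20: electronics → 3.5% + 0% transit = 3.5% → $24.65
Total tax = $1.54 + $0.82 + $0.26 + $0.11 + $2.01 + $2.44 + $4.04 + $0.72 + $1.28 + $3.70 + $0.53 + $24.65 = $42.10

$42.10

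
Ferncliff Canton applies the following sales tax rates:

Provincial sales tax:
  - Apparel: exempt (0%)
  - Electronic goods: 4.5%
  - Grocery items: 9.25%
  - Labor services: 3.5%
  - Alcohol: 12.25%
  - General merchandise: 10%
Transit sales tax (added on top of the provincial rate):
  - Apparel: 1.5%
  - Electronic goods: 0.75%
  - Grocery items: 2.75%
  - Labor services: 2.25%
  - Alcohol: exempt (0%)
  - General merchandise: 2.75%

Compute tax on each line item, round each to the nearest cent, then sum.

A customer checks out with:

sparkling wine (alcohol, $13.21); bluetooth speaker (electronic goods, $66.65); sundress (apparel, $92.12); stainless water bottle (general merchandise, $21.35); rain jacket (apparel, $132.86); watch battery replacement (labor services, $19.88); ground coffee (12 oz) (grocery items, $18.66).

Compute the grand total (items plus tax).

$379.32

Sparkling wine $13.21: alcohol → 12.25% + 0% transit = 12.25% → $1.62
Bluetooth speaker $66.65: electronic goods → 4.5% + 0.75% transit = 5.25% → $3.50
Sundress $92.12: apparel → 0% + 1.5% transit = 1.5% → $1.38
Stainless water bottle $21.35: general merchandise → 10% + 2.75% transit = 12.75% → $2.72
Rain jacket $132.86: apparel → 0% + 1.5% transit = 1.5% → $1.99
Watch battery replacement $19.88: labor services → 3.5% + 2.25% transit = 5.75% → $1.14
Ground coffee (12 oz) $18.66: grocery items → 9.25% + 2.75% transit = 12% → $2.24
Subtotal = $364.73; tax = $14.59; total due = $379.32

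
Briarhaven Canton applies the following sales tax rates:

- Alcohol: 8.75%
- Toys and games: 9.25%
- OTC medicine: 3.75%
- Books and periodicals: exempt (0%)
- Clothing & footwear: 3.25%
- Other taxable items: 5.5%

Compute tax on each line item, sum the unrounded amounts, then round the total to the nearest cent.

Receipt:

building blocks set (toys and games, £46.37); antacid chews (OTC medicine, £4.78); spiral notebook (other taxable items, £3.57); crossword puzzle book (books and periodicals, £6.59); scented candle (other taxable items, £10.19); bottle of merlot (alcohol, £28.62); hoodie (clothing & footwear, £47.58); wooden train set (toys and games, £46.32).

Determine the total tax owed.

Building blocks set £46.37: toys and games → 9.25% → £4.289225
Antacid chews £4.78: OTC medicine → 3.75% → £0.17925
Spiral notebook £3.57: other taxable items → 5.5% → £0.19635
Crossword puzzle book £6.59: books and periodicals → 0% → £0.00
Scented candle £10.19: other taxable items → 5.5% → £0.56045
Bottle of merlot £28.62: alcohol → 8.75% → £2.50425
Hoodie £47.58: clothing & footwear → 3.25% → £1.54635
Wooden train set £46.32: toys and games → 9.25% → £4.2846
Unrounded tax sum = £13.560475 → £13.56

£13.56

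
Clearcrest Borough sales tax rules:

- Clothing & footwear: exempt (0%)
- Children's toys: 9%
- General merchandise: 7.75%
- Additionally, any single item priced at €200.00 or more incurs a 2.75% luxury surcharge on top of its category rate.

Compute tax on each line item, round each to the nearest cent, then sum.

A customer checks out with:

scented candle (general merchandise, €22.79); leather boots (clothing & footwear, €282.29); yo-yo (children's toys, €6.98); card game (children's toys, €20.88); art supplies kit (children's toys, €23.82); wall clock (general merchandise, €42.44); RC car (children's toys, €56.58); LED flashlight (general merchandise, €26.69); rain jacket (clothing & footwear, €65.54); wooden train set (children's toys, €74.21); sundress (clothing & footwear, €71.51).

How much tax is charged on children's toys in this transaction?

Yo-yo €6.98: children's toys → 9% → €0.63
Card game €20.88: children's toys → 9% → €1.88
Art supplies kit €23.82: children's toys → 9% → €2.14
RC car €56.58: children's toys → 9% → €5.09
Wooden train set €74.21: children's toys → 9% → €6.68
Tax on children's toys = €0.63 + €1.88 + €2.14 + €5.09 + €6.68 = €16.42

€16.42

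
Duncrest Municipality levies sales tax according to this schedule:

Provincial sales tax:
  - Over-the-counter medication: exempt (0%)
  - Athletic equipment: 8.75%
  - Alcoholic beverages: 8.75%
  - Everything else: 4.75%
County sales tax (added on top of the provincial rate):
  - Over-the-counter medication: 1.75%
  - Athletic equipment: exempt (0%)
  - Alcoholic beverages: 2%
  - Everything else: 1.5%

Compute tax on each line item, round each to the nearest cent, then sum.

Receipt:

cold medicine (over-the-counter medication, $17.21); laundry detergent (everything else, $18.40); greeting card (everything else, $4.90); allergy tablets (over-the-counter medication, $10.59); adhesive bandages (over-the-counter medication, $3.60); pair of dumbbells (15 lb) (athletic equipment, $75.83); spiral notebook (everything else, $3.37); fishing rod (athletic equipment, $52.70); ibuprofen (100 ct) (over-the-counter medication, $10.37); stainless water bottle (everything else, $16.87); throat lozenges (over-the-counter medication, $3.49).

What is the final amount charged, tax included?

Cold medicine $17.21: over-the-counter medication → 0% + 1.75% county = 1.75% → $0.30
Laundry detergent $18.40: everything else → 4.75% + 1.5% county = 6.25% → $1.15
Greeting card $4.90: everything else → 4.75% + 1.5% county = 6.25% → $0.31
Allergy tablets $10.59: over-the-counter medication → 0% + 1.75% county = 1.75% → $0.19
Adhesive bandages $3.60: over-the-counter medication → 0% + 1.75% county = 1.75% → $0.06
Pair of dumbbells (15 lb) $75.83: athletic equipment → 8.75% + 0% county = 8.75% → $6.64
Spiral notebook $3.37: everything else → 4.75% + 1.5% county = 6.25% → $0.21
Fishing rod $52.70: athletic equipment → 8.75% + 0% county = 8.75% → $4.61
Ibuprofen (100 ct) $10.37: over-the-counter medication → 0% + 1.75% county = 1.75% → $0.18
Stainless water bottle $16.87: everything else → 4.75% + 1.5% county = 6.25% → $1.05
Throat lozenges $3.49: over-the-counter medication → 0% + 1.75% county = 1.75% → $0.06
Subtotal = $217.33; tax = $14.76; total due = $232.09

$232.09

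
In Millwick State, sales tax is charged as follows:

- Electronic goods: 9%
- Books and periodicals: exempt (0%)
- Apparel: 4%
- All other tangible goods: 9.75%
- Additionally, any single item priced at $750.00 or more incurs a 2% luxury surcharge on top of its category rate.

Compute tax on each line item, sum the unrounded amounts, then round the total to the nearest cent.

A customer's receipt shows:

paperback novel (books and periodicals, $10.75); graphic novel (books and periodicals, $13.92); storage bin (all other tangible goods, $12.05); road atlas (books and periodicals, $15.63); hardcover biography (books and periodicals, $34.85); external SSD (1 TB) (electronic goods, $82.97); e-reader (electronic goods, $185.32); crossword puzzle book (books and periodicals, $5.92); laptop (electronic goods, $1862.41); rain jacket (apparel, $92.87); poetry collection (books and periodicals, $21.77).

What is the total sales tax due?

Paperback novel $10.75: books and periodicals → 0% → $0.00
Graphic novel $13.92: books and periodicals → 0% → $0.00
Storage bin $12.05: all other tangible goods → 9.75% → $1.174875
Road atlas $15.63: books and periodicals → 0% → $0.00
Hardcover biography $34.85: books and periodicals → 0% → $0.00
External SSD (1 TB) $82.97: electronic goods → 9% → $7.4673
E-reader $185.32: electronic goods → 9% → $16.6788
Crossword puzzle book $5.92: books and periodicals → 0% → $0.00
Laptop $1862.41: electronic goods → 9% + 2% surcharge = 11% → $204.8651
Rain jacket $92.87: apparel → 4% → $3.7148
Poetry collection $21.77: books and periodicals → 0% → $0.00
Unrounded tax sum = $233.900875 → $233.90

$233.90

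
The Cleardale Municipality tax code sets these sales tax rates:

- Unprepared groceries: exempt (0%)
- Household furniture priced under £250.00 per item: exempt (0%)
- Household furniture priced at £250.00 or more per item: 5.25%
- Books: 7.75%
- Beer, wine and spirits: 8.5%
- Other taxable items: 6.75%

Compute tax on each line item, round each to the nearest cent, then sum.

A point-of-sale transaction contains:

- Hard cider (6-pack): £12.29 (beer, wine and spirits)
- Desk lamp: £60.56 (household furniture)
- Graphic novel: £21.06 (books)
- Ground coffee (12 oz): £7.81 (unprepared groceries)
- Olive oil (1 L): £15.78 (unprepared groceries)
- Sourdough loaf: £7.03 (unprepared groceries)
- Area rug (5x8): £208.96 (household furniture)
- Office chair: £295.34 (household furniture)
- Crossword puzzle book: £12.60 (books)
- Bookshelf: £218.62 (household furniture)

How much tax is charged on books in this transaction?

Graphic novel £21.06: books → 7.75% → £1.63
Crossword puzzle book £12.60: books → 7.75% → £0.98
Tax on books = £1.63 + £0.98 = £2.61

£2.61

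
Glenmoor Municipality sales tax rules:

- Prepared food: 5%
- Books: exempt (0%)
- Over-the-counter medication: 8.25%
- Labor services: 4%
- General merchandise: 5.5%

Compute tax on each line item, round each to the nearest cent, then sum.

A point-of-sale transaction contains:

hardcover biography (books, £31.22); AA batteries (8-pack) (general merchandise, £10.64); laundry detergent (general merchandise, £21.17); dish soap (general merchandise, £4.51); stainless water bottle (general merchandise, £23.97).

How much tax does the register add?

Hardcover biography £31.22: books → 0% → £0.00
AA batteries (8-pack) £10.64: general merchandise → 5.5% → £0.59
Laundry detergent £21.17: general merchandise → 5.5% → £1.16
Dish soap £4.51: general merchandise → 5.5% → £0.25
Stainless water bottle £23.97: general merchandise → 5.5% → £1.32
Total tax = £0.59 + £1.16 + £0.25 + £1.32 = £3.32

£3.32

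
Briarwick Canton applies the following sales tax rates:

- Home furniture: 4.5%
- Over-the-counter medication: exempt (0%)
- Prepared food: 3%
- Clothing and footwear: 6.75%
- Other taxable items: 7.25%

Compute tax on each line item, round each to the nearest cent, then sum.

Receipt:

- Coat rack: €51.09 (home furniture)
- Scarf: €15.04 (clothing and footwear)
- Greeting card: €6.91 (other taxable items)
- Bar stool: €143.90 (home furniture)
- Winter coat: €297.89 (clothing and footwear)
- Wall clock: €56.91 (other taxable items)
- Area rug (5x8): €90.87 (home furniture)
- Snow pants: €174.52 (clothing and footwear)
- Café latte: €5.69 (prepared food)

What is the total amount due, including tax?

Coat rack €51.09: home furniture → 4.5% → €2.30
Scarf €15.04: clothing and footwear → 6.75% → €1.02
Greeting card €6.91: other taxable items → 7.25% → €0.50
Bar stool €143.90: home furniture → 4.5% → €6.48
Winter coat €297.89: clothing and footwear → 6.75% → €20.11
Wall clock €56.91: other taxable items → 7.25% → €4.13
Area rug (5x8) €90.87: home furniture → 4.5% → €4.09
Snow pants €174.52: clothing and footwear → 6.75% → €11.78
Café latte €5.69: prepared food → 3% → €0.17
Subtotal = €842.82; tax = €50.58; total due = €893.40

€893.40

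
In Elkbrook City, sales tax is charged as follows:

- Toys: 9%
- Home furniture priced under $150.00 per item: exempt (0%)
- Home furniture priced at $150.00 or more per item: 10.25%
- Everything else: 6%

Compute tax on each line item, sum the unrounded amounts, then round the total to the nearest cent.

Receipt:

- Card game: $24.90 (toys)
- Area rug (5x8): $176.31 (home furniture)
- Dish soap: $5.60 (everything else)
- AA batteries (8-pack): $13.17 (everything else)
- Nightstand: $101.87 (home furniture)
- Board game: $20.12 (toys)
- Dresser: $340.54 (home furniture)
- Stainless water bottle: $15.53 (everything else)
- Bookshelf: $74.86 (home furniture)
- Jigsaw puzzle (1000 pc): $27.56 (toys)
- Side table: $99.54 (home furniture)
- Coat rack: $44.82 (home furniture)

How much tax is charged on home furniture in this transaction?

Area rug (5x8) $176.31: home furniture, $150.00 or more → 10.25% → $18.071775
Nightstand $101.87: home furniture, under $150.00 → 0% → $0.00
Dresser $340.54: home furniture, $150.00 or more → 10.25% → $34.90535
Bookshelf $74.86: home furniture, under $150.00 → 0% → $0.00
Side table $99.54: home furniture, under $150.00 → 0% → $0.00
Coat rack $44.82: home furniture, under $150.00 → 0% → $0.00
Tax on home furniture: unrounded sum = $52.977125 → $52.98

$52.98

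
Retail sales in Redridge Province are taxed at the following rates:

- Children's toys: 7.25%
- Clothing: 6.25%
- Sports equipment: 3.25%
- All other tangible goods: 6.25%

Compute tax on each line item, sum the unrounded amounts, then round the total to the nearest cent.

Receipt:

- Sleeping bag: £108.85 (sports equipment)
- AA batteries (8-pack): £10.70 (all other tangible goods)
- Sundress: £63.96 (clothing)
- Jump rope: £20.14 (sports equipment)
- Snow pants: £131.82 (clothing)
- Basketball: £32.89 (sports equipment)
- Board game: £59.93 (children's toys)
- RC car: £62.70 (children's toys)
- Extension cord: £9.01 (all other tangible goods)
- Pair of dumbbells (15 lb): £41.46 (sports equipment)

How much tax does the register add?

£28.97

Sleeping bag £108.85: sports equipment → 3.25% → £3.537625
AA batteries (8-pack) £10.70: all other tangible goods → 6.25% → £0.66875
Sundress £63.96: clothing → 6.25% → £3.9975
Jump rope £20.14: sports equipment → 3.25% → £0.65455
Snow pants £131.82: clothing → 6.25% → £8.23875
Basketball £32.89: sports equipment → 3.25% → £1.068925
Board game £59.93: children's toys → 7.25% → £4.344925
RC car £62.70: children's toys → 7.25% → £4.54575
Extension cord £9.01: all other tangible goods → 6.25% → £0.563125
Pair of dumbbells (15 lb) £41.46: sports equipment → 3.25% → £1.34745
Unrounded tax sum = £28.96735 → £28.97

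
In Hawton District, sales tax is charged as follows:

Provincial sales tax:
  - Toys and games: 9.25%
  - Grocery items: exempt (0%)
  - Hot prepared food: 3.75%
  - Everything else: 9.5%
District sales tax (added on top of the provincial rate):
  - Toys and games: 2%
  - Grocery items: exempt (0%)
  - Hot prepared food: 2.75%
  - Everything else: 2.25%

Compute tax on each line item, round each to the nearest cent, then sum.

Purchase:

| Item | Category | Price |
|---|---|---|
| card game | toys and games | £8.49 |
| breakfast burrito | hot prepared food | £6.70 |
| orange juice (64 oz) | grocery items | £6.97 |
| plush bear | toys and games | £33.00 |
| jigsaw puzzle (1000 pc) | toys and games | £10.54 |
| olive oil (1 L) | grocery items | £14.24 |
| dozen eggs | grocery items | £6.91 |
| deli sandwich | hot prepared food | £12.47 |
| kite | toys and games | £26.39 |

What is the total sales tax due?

£10.08

Card game £8.49: toys and games → 9.25% + 2% district = 11.25% → £0.96
Breakfast burrito £6.70: hot prepared food → 3.75% + 2.75% district = 6.5% → £0.44
Orange juice (64 oz) £6.97: grocery items → 0% + 0% district = 0% → £0.00
Plush bear £33.00: toys and games → 9.25% + 2% district = 11.25% → £3.71
Jigsaw puzzle (1000 pc) £10.54: toys and games → 9.25% + 2% district = 11.25% → £1.19
Olive oil (1 L) £14.24: grocery items → 0% + 0% district = 0% → £0.00
Dozen eggs £6.91: grocery items → 0% + 0% district = 0% → £0.00
Deli sandwich £12.47: hot prepared food → 3.75% + 2.75% district = 6.5% → £0.81
Kite £26.39: toys and games → 9.25% + 2% district = 11.25% → £2.97
Total tax = £0.96 + £0.44 + £3.71 + £1.19 + £0.81 + £2.97 = £10.08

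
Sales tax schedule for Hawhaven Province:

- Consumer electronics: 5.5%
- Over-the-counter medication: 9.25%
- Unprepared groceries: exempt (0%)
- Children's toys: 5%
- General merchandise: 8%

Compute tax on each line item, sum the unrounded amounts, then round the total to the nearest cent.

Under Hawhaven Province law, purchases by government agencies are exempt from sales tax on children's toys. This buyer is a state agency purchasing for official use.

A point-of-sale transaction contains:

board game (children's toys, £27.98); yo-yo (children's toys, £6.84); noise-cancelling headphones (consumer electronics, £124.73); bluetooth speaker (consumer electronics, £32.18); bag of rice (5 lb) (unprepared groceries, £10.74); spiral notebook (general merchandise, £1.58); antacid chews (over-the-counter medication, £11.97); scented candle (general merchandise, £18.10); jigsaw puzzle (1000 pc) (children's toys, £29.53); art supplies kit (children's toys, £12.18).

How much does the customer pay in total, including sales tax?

£287.14

Board game £27.98: children's toys, buyer-exempt → 0% → £0.00
Yo-yo £6.84: children's toys, buyer-exempt → 0% → £0.00
Noise-cancelling headphones £124.73: consumer electronics → 5.5% → £6.86015
Bluetooth speaker £32.18: consumer electronics → 5.5% → £1.7699
Bag of rice (5 lb) £10.74: unprepared groceries → 0% → £0.00
Spiral notebook £1.58: general merchandise → 8% → £0.1264
Antacid chews £11.97: over-the-counter medication → 9.25% → £1.107225
Scented candle £18.10: general merchandise → 8% → £1.448
Jigsaw puzzle (1000 pc) £29.53: children's toys, buyer-exempt → 0% → £0.00
Art supplies kit £12.18: children's toys, buyer-exempt → 0% → £0.00
Subtotal = £275.83; unrounded tax = £11.311675 → £11.31; total due = £287.14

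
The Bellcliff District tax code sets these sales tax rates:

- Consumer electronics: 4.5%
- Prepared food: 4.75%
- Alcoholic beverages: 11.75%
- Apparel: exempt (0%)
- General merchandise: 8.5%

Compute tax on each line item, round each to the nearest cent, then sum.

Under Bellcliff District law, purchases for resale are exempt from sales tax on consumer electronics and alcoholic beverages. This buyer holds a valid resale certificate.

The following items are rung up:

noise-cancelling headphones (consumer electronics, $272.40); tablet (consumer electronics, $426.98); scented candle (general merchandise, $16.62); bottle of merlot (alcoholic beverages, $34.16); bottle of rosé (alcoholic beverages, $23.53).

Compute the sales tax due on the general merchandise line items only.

Scented candle $16.62: general merchandise → 8.5% → $1.41
Tax on general merchandise = $1.41

$1.41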